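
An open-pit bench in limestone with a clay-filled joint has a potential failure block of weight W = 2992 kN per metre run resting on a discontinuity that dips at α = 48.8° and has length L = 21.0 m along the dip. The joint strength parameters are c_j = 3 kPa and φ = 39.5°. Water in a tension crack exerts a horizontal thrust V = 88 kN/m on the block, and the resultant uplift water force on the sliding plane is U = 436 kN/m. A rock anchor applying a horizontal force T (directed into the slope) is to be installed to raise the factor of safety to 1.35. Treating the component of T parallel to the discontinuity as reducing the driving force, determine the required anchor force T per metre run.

Resolving forces along and normal to the sliding plane, with the horizontal anchor force T adding T·sinα to the effective normal force and T·cosα acting up the plane against the driving force:
FS = [c_jL + (W cosα − U − V sinα + T sinα) tanφ] / [W sinα + V cosα − T cosα]
Without the anchor: N' = 1468.6 kN/m, driving T_d = 2309.2 kN/m, resisting R = 3·21.0 + 1468.6·tan39.5° = 1273.6 kN/m, FS = 0.55.
Setting FS = 1.35 and solving for T:
1.35·(2309.2 − T cos48.8°) = 1273.6 + T sin48.8°·tan39.5°
T·(sin48.8°·tan39.5° + 1.35·cos48.8°) = 1.35·2309.2 − 1273.6
T·(0.7524·0.8243 + 1.35·0.6587) = 3117.4 − 1273.6 = 1843.8
T·1.5095 = 1843.8
T = 1221.5 kN/m

T = 1221 kN/m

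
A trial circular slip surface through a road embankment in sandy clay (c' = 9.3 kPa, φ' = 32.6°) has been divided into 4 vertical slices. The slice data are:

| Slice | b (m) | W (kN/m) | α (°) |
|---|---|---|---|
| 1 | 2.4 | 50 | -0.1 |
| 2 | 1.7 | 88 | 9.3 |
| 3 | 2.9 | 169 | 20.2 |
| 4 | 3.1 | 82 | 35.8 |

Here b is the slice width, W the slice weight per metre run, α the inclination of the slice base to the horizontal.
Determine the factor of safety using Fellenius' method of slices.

FS = 2.77

Ordinary method of slices: FS = Σ[c'·Δl_i + (W_i cosα_i)·tanφ'] / Σ W_i sinα_i, with Δl_i = b_i / cosα_i.
Slice 1: Δl = 2.4/cos(-0.1°) = 2.400 m; N'_1 = 50·cos(-0.1°) = 50.0; c'Δl = 22.32; W sinα = -0.1
Slice 2: Δl = 1.7/cos9.3° = 1.723 m; N'_2 = 88·cos9.3° = 86.8; c'Δl = 16.02; W sinα = 14.2
Slice 3: Δl = 2.9/cos20.2° = 3.090 m; N'_3 = 169·cos20.2° = 158.6; c'Δl = 28.74; W sinα = 58.4
Slice 4: Δl = 3.1/cos35.8° = 3.822 m; N'_4 = 82·cos35.8° = 66.5; c'Δl = 35.55; W sinα = 48.0
Σc'Δl = 102.6 kN/m; ΣN' = 362.0 kN/m; ΣW sinα = 120.5 kN/m
Resisting = 102.6 + 362.0·tan32.6° = 102.6 + 231.5 = 334.1 kN/m
FS = 334.1 / 120.5 = 2.774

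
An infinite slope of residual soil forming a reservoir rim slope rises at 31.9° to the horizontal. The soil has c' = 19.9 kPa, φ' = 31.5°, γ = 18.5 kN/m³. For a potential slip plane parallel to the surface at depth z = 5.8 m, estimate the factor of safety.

For an infinite slope with a slip plane parallel to the surface (no pore pressure): FS = [c' + γz cos²β tanφ'] / [γz sinβ cosβ].
γz = 18.5·5.8 = 107.30 kN/m²
Numerator = 19.9 + 107.30·cos²31.9°·tan31.5° = 19.9 + 107.30·0.7208·0.6128 = 67.292 kPa
Denominator = 107.30·sin31.9°·cos31.9° = 107.30·0.5284·0.8490 = 48.138 kPa
FS = 67.292 / 48.138 = 1.398

FS = 1.40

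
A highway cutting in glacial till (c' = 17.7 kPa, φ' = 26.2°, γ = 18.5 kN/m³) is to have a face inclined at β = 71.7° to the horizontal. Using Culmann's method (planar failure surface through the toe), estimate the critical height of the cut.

H_c = 10.90 m

Culmann's analysis gives the critical failure plane at α_cr = (β + φ')/2 = (71.7 + 26.2)/2 = 49.0°, and the critical height
H_c = (4c'/γ) · sinβ cosφ' / [1 − cos(β − φ')]
    = (4·17.7/18.5) · sin71.7°·cos26.2° / [1 − cos(45.5°)]
    = 3.827 · 0.9494·0.8973 / [1 − 0.7009]
    = 3.827 · 0.8519 / 0.2991
    = 10.90 m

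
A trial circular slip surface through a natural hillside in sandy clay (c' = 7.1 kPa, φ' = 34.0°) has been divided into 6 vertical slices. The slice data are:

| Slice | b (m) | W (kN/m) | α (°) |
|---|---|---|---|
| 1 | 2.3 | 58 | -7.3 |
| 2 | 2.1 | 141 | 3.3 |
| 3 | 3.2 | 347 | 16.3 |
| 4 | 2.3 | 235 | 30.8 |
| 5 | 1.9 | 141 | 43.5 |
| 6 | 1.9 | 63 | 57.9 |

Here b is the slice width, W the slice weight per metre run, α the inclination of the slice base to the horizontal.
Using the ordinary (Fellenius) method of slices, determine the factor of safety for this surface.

FS = 1.91

Ordinary method of slices: FS = Σ[c'·Δl_i + (W_i cosα_i)·tanφ'] / Σ W_i sinα_i, with Δl_i = b_i / cosα_i.
Slice 1: Δl = 2.3/cos(-7.3°) = 2.319 m; N'_1 = 58·cos(-7.3°) = 57.5; c'Δl = 16.46; W sinα = -7.4
Slice 2: Δl = 2.1/cos3.3° = 2.103 m; N'_2 = 141·cos3.3° = 140.8; c'Δl = 14.93; W sinα = 8.1
Slice 3: Δl = 3.2/cos16.3° = 3.334 m; N'_3 = 347·cos16.3° = 333.1; c'Δl = 23.67; W sinα = 97.4
Slice 4: Δl = 2.3/cos30.8° = 2.678 m; N'_4 = 235·cos30.8° = 201.9; c'Δl = 19.01; W sinα = 120.3
Slice 5: Δl = 1.9/cos43.5° = 2.619 m; N'_5 = 141·cos43.5° = 102.3; c'Δl = 18.60; W sinα = 97.1
Slice 6: Δl = 1.9/cos57.9° = 3.575 m; N'_6 = 63·cos57.9° = 33.5; c'Δl = 25.39; W sinα = 53.4
Σc'Δl = 118.1 kN/m; ΣN' = 869.0 kN/m; ΣW sinα = 368.9 kN/m
Resisting = 118.1 + 869.0·tan34.0° = 118.1 + 586.1 = 704.2 kN/m
FS = 704.2 / 368.9 = 1.909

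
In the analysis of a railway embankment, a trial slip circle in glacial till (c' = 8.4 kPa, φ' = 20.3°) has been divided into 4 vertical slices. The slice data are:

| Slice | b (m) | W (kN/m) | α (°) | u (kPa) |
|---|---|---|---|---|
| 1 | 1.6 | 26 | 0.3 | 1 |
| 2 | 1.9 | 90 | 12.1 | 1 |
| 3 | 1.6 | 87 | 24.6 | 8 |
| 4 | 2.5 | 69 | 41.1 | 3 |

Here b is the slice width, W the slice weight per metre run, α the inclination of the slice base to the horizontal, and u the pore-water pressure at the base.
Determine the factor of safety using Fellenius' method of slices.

Ordinary method of slices: FS = Σ[c'·Δl_i + (W_i cosα_i − u_i·Δl_i)·tanφ'] / Σ W_i sinα_i, with Δl_i = b_i / cosα_i.
Slice 1: Δl = 1.6/cos0.3° = 1.600 m; N'_1 = 26·cos0.3° − 1·1.600 = 24.4; c'Δl = 13.44; W sinα = 0.1
Slice 2: Δl = 1.9/cos12.1° = 1.943 m; N'_2 = 90·cos12.1° − 1·1.943 = 86.1; c'Δl = 16.32; W sinα = 18.9
Slice 3: Δl = 1.6/cos24.6° = 1.760 m; N'_3 = 87·cos24.6° − 8·1.760 = 65.0; c'Δl = 14.78; W sinα = 36.2
Slice 4: Δl = 2.5/cos41.1° = 3.318 m; N'_4 = 69·cos41.1° − 3·3.318 = 42.0; c'Δl = 27.87; W sinα = 45.4
Σc'Δl = 72.4 kN/m; ΣN' = 217.5 kN/m; ΣW sinα = 100.6 kN/m
Resisting = 72.4 + 217.5·tan20.3° = 72.4 + 80.5 = 152.9 kN/m
FS = 152.9 / 100.6 = 1.520

FS = 1.52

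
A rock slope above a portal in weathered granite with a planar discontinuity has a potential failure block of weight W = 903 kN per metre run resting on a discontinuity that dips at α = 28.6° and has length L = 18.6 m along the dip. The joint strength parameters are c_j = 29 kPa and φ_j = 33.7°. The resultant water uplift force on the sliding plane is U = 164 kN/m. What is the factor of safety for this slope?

FS = 2.22

Resolving the block weight along and normal to the plane and applying the Mohr–Coulomb strength on the joint:
N' = W cosα − U = 903·cos28.6° − 164 = 628.8 kN/m
Driving force T = W sinα = 903·sin28.6° = 432.3 kN/m
Resisting force R = c_j·L + N'·tanφ_j = 29·18.6 + 628.8·tan33.7° = 539.4 + 419.4 = 958.8 kN/m
FS = R / T = 958.8 / 432.3 = 2.218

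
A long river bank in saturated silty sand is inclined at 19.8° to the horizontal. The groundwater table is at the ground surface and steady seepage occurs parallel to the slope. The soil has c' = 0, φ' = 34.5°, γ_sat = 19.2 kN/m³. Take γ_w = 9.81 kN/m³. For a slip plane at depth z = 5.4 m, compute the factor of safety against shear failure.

With seepage parallel to the slope and the water table at the surface, the effective normal stress on the slip plane uses the buoyant unit weight γ' = γ_sat − γ_w while the driving shear stress uses γ_sat:
FS = [c' + γ' z cos²β tanφ'] / [γ_sat z sinβ cosβ]
(For c' = 0 this reduces to FS = (γ'/γ_sat)·tanφ'/tanβ.)
γ' = 19.2 − 9.81 = 9.39 kN/m³
Numerator = 0.0 + 9.39·5.4·cos²19.8°·tan34.5° = 0.0 + 9.39·5.4·0.8853·0.6873 = 30.851 kPa
Denominator = 19.2·5.4·sin19.8°·cos19.8° = 19.2·5.4·0.3387·0.9409 = 33.044 kPa
FS = 30.851 / 33.044 = 0.934

FS = 0.93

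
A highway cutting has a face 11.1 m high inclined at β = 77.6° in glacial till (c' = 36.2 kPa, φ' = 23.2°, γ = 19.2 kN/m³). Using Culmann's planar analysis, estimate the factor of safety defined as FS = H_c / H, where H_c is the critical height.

FS = 1.46

H_c = (4c'/γ) · sinβ cosφ' / [1 − cos(β − φ')]
    = (4·36.2/19.2) · sin77.6°·cos23.2° / [1 − cos54.4°]
    = 7.542 · 0.8977 / 0.4179 = 16.20 m
FS = H_c / H = 16.20 / 11.1 = 1.460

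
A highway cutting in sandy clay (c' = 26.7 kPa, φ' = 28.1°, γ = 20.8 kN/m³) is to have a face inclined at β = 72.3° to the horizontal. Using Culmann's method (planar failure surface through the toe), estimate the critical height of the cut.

Culmann's analysis gives the critical failure plane at α_cr = (β + φ')/2 = (72.3 + 28.1)/2 = 50.2°, and the critical height
H_c = (4c'/γ) · sinβ cosφ' / [1 − cos(β − φ')]
    = (4·26.7/20.8) · sin72.3°·cos28.1° / [1 − cos(44.2°)]
    = 5.135 · 0.9527·0.8821 / [1 − 0.7169]
    = 5.135 · 0.8404 / 0.2831
    = 15.24 m

H_c = 15.24 m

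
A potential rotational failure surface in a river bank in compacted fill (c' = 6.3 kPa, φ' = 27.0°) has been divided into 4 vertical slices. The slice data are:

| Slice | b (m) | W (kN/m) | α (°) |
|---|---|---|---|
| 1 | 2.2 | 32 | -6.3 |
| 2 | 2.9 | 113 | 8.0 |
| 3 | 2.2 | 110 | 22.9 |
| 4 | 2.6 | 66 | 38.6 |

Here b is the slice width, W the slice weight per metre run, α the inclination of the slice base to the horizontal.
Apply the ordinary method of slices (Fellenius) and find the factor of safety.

FS = 2.28

Ordinary method of slices: FS = Σ[c'·Δl_i + (W_i cosα_i)·tanφ'] / Σ W_i sinα_i, with Δl_i = b_i / cosα_i.
Slice 1: Δl = 2.2/cos(-6.3°) = 2.213 m; N'_1 = 32·cos(-6.3°) = 31.8; c'Δl = 13.94; W sinα = -3.5
Slice 2: Δl = 2.9/cos8.0° = 2.928 m; N'_2 = 113·cos8.0° = 111.9; c'Δl = 18.45; W sinα = 15.7
Slice 3: Δl = 2.2/cos22.9° = 2.388 m; N'_3 = 110·cos22.9° = 101.3; c'Δl = 15.05; W sinα = 42.8
Slice 4: Δl = 2.6/cos38.6° = 3.327 m; N'_4 = 66·cos38.6° = 51.6; c'Δl = 20.96; W sinα = 41.2
Σc'Δl = 68.4 kN/m; ΣN' = 296.6 kN/m; ΣW sinα = 96.2 kN/m
Resisting = 68.4 + 296.6·tan27.0° = 68.4 + 151.1 = 219.5 kN/m
FS = 219.5 / 96.2 = 2.282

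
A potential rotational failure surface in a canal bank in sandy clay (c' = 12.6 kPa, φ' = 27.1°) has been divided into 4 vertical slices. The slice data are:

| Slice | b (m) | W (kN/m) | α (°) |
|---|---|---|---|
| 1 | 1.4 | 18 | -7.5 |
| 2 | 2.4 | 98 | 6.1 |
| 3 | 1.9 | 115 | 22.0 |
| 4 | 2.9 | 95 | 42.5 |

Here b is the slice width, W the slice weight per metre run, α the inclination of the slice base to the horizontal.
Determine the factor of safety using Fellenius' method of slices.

FS = 2.37

Ordinary method of slices: FS = Σ[c'·Δl_i + (W_i cosα_i)·tanφ'] / Σ W_i sinα_i, with Δl_i = b_i / cosα_i.
Slice 1: Δl = 1.4/cos(-7.5°) = 1.412 m; N'_1 = 18·cos(-7.5°) = 17.8; c'Δl = 17.79; W sinα = -2.3
Slice 2: Δl = 2.4/cos6.1° = 2.414 m; N'_2 = 98·cos6.1° = 97.4; c'Δl = 30.41; W sinα = 10.4
Slice 3: Δl = 1.9/cos22.0° = 2.049 m; N'_3 = 115·cos22.0° = 106.6; c'Δl = 25.82; W sinα = 43.1
Slice 4: Δl = 2.9/cos42.5° = 3.933 m; N'_4 = 95·cos42.5° = 70.0; c'Δl = 49.56; W sinα = 64.2
Σc'Δl = 123.6 kN/m; ΣN' = 292.0 kN/m; ΣW sinα = 115.3 kN/m
Resisting = 123.6 + 292.0·tan27.1° = 123.6 + 149.4 = 273.0 kN/m
FS = 273.0 / 115.3 = 2.367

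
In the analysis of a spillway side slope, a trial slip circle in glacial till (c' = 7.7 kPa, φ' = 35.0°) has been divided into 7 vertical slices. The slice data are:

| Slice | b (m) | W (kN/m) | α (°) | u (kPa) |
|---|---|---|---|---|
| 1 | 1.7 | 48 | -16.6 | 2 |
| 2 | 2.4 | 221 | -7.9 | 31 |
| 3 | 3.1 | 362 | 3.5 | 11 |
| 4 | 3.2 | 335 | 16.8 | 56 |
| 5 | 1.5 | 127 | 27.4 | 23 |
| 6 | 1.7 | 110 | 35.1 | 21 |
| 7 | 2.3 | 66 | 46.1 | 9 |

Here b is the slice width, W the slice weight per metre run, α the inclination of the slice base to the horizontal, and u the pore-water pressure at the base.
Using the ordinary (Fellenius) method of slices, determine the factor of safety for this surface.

Ordinary method of slices: FS = Σ[c'·Δl_i + (W_i cosα_i − u_i·Δl_i)·tanφ'] / Σ W_i sinα_i, with Δl_i = b_i / cosα_i.
Slice 1: Δl = 1.7/cos(-16.6°) = 1.774 m; N'_1 = 48·cos(-16.6°) − 2·1.774 = 42.5; c'Δl = 13.66; W sinα = -13.7
Slice 2: Δl = 2.4/cos(-7.9°) = 2.423 m; N'_2 = 221·cos(-7.9°) − 31·2.423 = 143.8; c'Δl = 18.66; W sinα = -30.4
Slice 3: Δl = 3.1/cos3.5° = 3.106 m; N'_3 = 362·cos3.5° − 11·3.106 = 327.2; c'Δl = 23.91; W sinα = 22.1
Slice 4: Δl = 3.2/cos16.8° = 3.343 m; N'_4 = 335·cos16.8° − 56·3.343 = 133.5; c'Δl = 25.74; W sinα = 96.8
Slice 5: Δl = 1.5/cos27.4° = 1.690 m; N'_5 = 127·cos27.4° − 23·1.690 = 73.9; c'Δl = 13.01; W sinα = 58.4
Slice 6: Δl = 1.7/cos35.1° = 2.078 m; N'_6 = 110·cos35.1° − 21·2.078 = 46.4; c'Δl = 16.00; W sinα = 63.3
Slice 7: Δl = 2.3/cos46.1° = 3.317 m; N'_7 = 66·cos46.1° − 9·3.317 = 15.9; c'Δl = 25.54; W sinα = 47.6
Σc'Δl = 136.5 kN/m; ΣN' = 783.1 kN/m; ΣW sinα = 244.1 kN/m
Resisting = 136.5 + 783.1·tan35.0° = 136.5 + 548.3 = 684.8 kN/m
FS = 684.8 / 244.1 = 2.806

FS = 2.81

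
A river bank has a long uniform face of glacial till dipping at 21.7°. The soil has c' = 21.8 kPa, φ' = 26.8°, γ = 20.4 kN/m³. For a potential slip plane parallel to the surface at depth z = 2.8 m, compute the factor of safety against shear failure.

For an infinite slope with a slip plane parallel to the surface (no pore pressure): FS = [c' + γz cos²β tanφ'] / [γz sinβ cosβ].
γz = 20.4·2.8 = 57.12 kN/m²
Numerator = 21.8 + 57.12·cos²21.7°·tan26.8° = 21.8 + 57.12·0.8633·0.5051 = 46.709 kPa
Denominator = 57.12·sin21.7°·cos21.7° = 57.12·0.3697·0.9291 = 19.623 kPa
FS = 46.709 / 19.623 = 2.380

FS = 2.38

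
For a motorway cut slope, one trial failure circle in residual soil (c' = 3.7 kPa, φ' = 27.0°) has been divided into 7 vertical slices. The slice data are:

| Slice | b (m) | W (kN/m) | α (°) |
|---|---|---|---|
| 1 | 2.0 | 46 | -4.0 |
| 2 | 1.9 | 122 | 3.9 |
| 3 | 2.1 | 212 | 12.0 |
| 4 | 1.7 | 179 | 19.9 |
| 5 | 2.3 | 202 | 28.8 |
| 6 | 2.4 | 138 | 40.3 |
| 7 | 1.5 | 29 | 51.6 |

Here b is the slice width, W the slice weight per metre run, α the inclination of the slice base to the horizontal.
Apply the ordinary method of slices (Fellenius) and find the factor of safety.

FS = 1.53

Ordinary method of slices: FS = Σ[c'·Δl_i + (W_i cosα_i)·tanφ'] / Σ W_i sinα_i, with Δl_i = b_i / cosα_i.
Slice 1: Δl = 2.0/cos(-4.0°) = 2.005 m; N'_1 = 46·cos(-4.0°) = 45.9; c'Δl = 7.42; W sinα = -3.2
Slice 2: Δl = 1.9/cos3.9° = 1.904 m; N'_2 = 122·cos3.9° = 121.7; c'Δl = 7.05; W sinα = 8.3
Slice 3: Δl = 2.1/cos12.0° = 2.147 m; N'_3 = 212·cos12.0° = 207.4; c'Δl = 7.94; W sinα = 44.1
Slice 4: Δl = 1.7/cos19.9° = 1.808 m; N'_4 = 179·cos19.9° = 168.3; c'Δl = 6.69; W sinα = 60.9
Slice 5: Δl = 2.3/cos28.8° = 2.625 m; N'_5 = 202·cos28.8° = 177.0; c'Δl = 9.71; W sinα = 97.3
Slice 6: Δl = 2.4/cos40.3° = 3.147 m; N'_6 = 138·cos40.3° = 105.2; c'Δl = 11.64; W sinα = 89.3
Slice 7: Δl = 1.5/cos51.6° = 2.415 m; N'_7 = 29·cos51.6° = 18.0; c'Δl = 8.94; W sinα = 22.7
Σc'Δl = 59.4 kN/m; ΣN' = 843.6 kN/m; ΣW sinα = 319.4 kN/m
Resisting = 59.4 + 843.6·tan27.0° = 59.4 + 429.8 = 489.2 kN/m
FS = 489.2 / 319.4 = 1.532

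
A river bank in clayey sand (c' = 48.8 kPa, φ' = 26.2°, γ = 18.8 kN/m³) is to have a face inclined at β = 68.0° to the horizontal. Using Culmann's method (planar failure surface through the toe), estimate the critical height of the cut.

Culmann's analysis gives the critical failure plane at α_cr = (β + φ')/2 = (68.0 + 26.2)/2 = 47.1°, and the critical height
H_c = (4c'/γ) · sinβ cosφ' / [1 − cos(β − φ')]
    = (4·48.8/18.8) · sin68.0°·cos26.2° / [1 − cos(41.8°)]
    = 10.383 · 0.9272·0.8973 / [1 − 0.7455]
    = 10.383 · 0.8319 / 0.2545
    = 33.94 m

H_c = 33.94 m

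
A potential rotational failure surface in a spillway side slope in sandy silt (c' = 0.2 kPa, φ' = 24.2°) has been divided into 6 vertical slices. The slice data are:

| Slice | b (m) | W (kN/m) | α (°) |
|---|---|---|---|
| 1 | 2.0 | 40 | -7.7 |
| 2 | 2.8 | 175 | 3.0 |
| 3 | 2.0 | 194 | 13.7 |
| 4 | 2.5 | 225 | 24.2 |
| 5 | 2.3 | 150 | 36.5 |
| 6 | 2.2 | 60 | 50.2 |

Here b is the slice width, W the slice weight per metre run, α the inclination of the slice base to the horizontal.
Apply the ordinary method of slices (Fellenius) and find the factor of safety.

Ordinary method of slices: FS = Σ[c'·Δl_i + (W_i cosα_i)·tanφ'] / Σ W_i sinα_i, with Δl_i = b_i / cosα_i.
Slice 1: Δl = 2.0/cos(-7.7°) = 2.018 m; N'_1 = 40·cos(-7.7°) = 39.6; c'Δl = 0.40; W sinα = -5.4
Slice 2: Δl = 2.8/cos3.0° = 2.804 m; N'_2 = 175·cos3.0° = 174.8; c'Δl = 0.56; W sinα = 9.2
Slice 3: Δl = 2.0/cos13.7° = 2.059 m; N'_3 = 194·cos13.7° = 188.5; c'Δl = 0.41; W sinα = 45.9
Slice 4: Δl = 2.5/cos24.2° = 2.741 m; N'_4 = 225·cos24.2° = 205.2; c'Δl = 0.55; W sinα = 92.2
Slice 5: Δl = 2.3/cos36.5° = 2.861 m; N'_5 = 150·cos36.5° = 120.6; c'Δl = 0.57; W sinα = 89.2
Slice 6: Δl = 2.2/cos50.2° = 3.437 m; N'_6 = 60·cos50.2° = 38.4; c'Δl = 0.69; W sinα = 46.1
Σc'Δl = 3.2 kN/m; ΣN' = 767.1 kN/m; ΣW sinα = 277.3 kN/m
Resisting = 3.2 + 767.1·tan24.2° = 3.2 + 344.7 = 347.9 kN/m
FS = 347.9 / 277.3 = 1.255

FS = 1.25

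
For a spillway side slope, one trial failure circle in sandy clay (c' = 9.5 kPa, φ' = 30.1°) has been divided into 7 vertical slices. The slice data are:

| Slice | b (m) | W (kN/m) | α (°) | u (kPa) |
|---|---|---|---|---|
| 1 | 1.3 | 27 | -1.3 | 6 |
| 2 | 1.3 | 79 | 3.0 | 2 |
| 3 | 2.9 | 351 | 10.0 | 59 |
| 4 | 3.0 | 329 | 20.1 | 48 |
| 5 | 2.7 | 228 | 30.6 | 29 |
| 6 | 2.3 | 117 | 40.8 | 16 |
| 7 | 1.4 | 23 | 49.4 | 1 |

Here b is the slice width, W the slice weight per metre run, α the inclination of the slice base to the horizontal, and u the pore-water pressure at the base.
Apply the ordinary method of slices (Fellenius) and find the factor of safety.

Ordinary method of slices: FS = Σ[c'·Δl_i + (W_i cosα_i − u_i·Δl_i)·tanφ'] / Σ W_i sinα_i, with Δl_i = b_i / cosα_i.
Slice 1: Δl = 1.3/cos(-1.3°) = 1.300 m; N'_1 = 27·cos(-1.3°) − 6·1.300 = 19.2; c'Δl = 12.35; W sinα = -0.6
Slice 2: Δl = 1.3/cos3.0° = 1.302 m; N'_2 = 79·cos3.0° − 2·1.302 = 76.3; c'Δl = 12.37; W sinα = 4.1
Slice 3: Δl = 2.9/cos10.0° = 2.945 m; N'_3 = 351·cos10.0° − 59·2.945 = 171.9; c'Δl = 27.98; W sinα = 61.0
Slice 4: Δl = 3.0/cos20.1° = 3.195 m; N'_4 = 329·cos20.1° − 48·3.195 = 155.6; c'Δl = 30.35; W sinα = 113.1
Slice 5: Δl = 2.7/cos30.6° = 3.137 m; N'_5 = 228·cos30.6° − 29·3.137 = 105.3; c'Δl = 29.80; W sinα = 116.1
Slice 6: Δl = 2.3/cos40.8° = 3.038 m; N'_6 = 117·cos40.8° − 16·3.038 = 40.0; c'Δl = 28.86; W sinα = 76.5
Slice 7: Δl = 1.4/cos49.4° = 2.151 m; N'_7 = 23·cos49.4° − 1·2.151 = 12.8; c'Δl = 20.44; W sinα = 17.5
Σc'Δl = 162.1 kN/m; ΣN' = 581.1 kN/m; ΣW sinα = 387.5 kN/m
Resisting = 162.1 + 581.1·tan30.1° = 162.1 + 336.8 = 499.0 kN/m
FS = 499.0 / 387.5 = 1.288

FS = 1.29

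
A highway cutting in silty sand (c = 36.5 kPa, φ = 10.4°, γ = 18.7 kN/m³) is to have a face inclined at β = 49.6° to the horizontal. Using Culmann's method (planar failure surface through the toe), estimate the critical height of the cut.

H_c = 25.98 m

Culmann's analysis gives the critical failure plane at α_cr = (β + φ)/2 = (49.6 + 10.4)/2 = 30.0°, and the critical height
H_c = (4c/γ) · sinβ cosφ / [1 − cos(β − φ)]
    = (4·36.5/18.7) · sin49.6°·cos10.4° / [1 − cos(39.2°)]
    = 7.807 · 0.7615·0.9836 / [1 − 0.7749]
    = 7.807 · 0.7490 / 0.2251
    = 25.98 m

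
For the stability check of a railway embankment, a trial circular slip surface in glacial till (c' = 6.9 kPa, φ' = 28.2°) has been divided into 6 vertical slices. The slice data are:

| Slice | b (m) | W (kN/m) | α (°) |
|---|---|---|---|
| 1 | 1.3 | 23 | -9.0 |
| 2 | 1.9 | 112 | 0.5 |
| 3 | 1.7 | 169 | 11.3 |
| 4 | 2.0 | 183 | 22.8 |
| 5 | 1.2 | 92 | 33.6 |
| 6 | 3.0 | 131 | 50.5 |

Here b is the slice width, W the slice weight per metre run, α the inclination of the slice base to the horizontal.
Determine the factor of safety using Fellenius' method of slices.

FS = 1.69

Ordinary method of slices: FS = Σ[c'·Δl_i + (W_i cosα_i)·tanφ'] / Σ W_i sinα_i, with Δl_i = b_i / cosα_i.
Slice 1: Δl = 1.3/cos(-9.0°) = 1.316 m; N'_1 = 23·cos(-9.0°) = 22.7; c'Δl = 9.08; W sinα = -3.6
Slice 2: Δl = 1.9/cos0.5° = 1.900 m; N'_2 = 112·cos0.5° = 112.0; c'Δl = 13.11; W sinα = 1.0
Slice 3: Δl = 1.7/cos11.3° = 1.734 m; N'_3 = 169·cos11.3° = 165.7; c'Δl = 11.96; W sinα = 33.1
Slice 4: Δl = 2.0/cos22.8° = 2.170 m; N'_4 = 183·cos22.8° = 168.7; c'Δl = 14.97; W sinα = 70.9
Slice 5: Δl = 1.2/cos33.6° = 1.441 m; N'_5 = 92·cos33.6° = 76.6; c'Δl = 9.94; W sinα = 50.9
Slice 6: Δl = 3.0/cos50.5° = 4.716 m; N'_6 = 131·cos50.5° = 83.3; c'Δl = 32.54; W sinα = 101.1
Σc'Δl = 91.6 kN/m; ΣN' = 629.1 kN/m; ΣW sinα = 253.4 kN/m
Resisting = 91.6 + 629.1·tan28.2° = 91.6 + 337.3 = 428.9 kN/m
FS = 428.9 / 253.4 = 1.693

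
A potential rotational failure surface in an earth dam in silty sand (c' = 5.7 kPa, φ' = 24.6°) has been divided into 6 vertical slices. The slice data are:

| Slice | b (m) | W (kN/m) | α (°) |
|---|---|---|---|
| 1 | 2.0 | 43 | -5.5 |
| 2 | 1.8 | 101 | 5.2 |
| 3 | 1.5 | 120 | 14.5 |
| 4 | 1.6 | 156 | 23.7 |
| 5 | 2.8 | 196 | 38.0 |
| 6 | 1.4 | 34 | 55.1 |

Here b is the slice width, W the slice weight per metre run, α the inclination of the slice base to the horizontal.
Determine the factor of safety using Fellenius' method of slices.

FS = 1.37

Ordinary method of slices: FS = Σ[c'·Δl_i + (W_i cosα_i)·tanφ'] / Σ W_i sinα_i, with Δl_i = b_i / cosα_i.
Slice 1: Δl = 2.0/cos(-5.5°) = 2.009 m; N'_1 = 43·cos(-5.5°) = 42.8; c'Δl = 11.45; W sinα = -4.1
Slice 2: Δl = 1.8/cos5.2° = 1.807 m; N'_2 = 101·cos5.2° = 100.6; c'Δl = 10.30; W sinα = 9.2
Slice 3: Δl = 1.5/cos14.5° = 1.549 m; N'_3 = 120·cos14.5° = 116.2; c'Δl = 8.83; W sinα = 30.0
Slice 4: Δl = 1.6/cos23.7° = 1.747 m; N'_4 = 156·cos23.7° = 142.8; c'Δl = 9.96; W sinα = 62.7
Slice 5: Δl = 2.8/cos38.0° = 3.553 m; N'_5 = 196·cos38.0° = 154.5; c'Δl = 20.25; W sinα = 120.7
Slice 6: Δl = 1.4/cos55.1° = 2.447 m; N'_6 = 34·cos55.1° = 19.5; c'Δl = 13.95; W sinα = 27.9
Σc'Δl = 74.7 kN/m; ΣN' = 576.3 kN/m; ΣW sinα = 246.3 kN/m
Resisting = 74.7 + 576.3·tan24.6° = 74.7 + 263.9 = 338.6 kN/m
FS = 338.6 / 246.3 = 1.375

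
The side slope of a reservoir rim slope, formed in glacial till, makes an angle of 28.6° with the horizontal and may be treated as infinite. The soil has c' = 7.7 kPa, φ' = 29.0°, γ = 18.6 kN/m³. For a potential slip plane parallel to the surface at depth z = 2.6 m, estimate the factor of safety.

FS = 1.40

For an infinite slope with a slip plane parallel to the surface (no pore pressure): FS = [c' + γz cos²β tanφ'] / [γz sinβ cosβ].
γz = 18.6·2.6 = 48.36 kN/m²
Numerator = 7.7 + 48.36·cos²28.6°·tan29.0° = 7.7 + 48.36·0.7709·0.5543 = 28.364 kPa
Denominator = 48.36·sin28.6°·cos28.6° = 48.36·0.4787·0.8780 = 20.325 kPa
FS = 28.364 / 20.325 = 1.396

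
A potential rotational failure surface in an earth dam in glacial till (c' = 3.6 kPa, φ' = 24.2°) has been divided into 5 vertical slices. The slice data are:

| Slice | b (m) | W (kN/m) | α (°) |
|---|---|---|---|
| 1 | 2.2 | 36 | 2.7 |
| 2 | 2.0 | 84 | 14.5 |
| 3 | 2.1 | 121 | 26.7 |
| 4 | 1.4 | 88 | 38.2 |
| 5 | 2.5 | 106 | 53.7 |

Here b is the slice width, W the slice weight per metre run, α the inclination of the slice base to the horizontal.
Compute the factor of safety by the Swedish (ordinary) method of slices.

Ordinary method of slices: FS = Σ[c'·Δl_i + (W_i cosα_i)·tanφ'] / Σ W_i sinα_i, with Δl_i = b_i / cosα_i.
Slice 1: Δl = 2.2/cos2.7° = 2.202 m; N'_1 = 36·cos2.7° = 36.0; c'Δl = 7.93; W sinα = 1.7
Slice 2: Δl = 2.0/cos14.5° = 2.066 m; N'_2 = 84·cos14.5° = 81.3; c'Δl = 7.44; W sinα = 21.0
Slice 3: Δl = 2.1/cos26.7° = 2.351 m; N'_3 = 121·cos26.7° = 108.1; c'Δl = 8.46; W sinα = 54.4
Slice 4: Δl = 1.4/cos38.2° = 1.781 m; N'_4 = 88·cos38.2° = 69.2; c'Δl = 6.41; W sinα = 54.4
Slice 5: Δl = 2.5/cos53.7° = 4.223 m; N'_5 = 106·cos53.7° = 62.8; c'Δl = 15.20; W sinα = 85.4
Σc'Δl = 45.4 kN/m; ΣN' = 357.3 kN/m; ΣW sinα = 216.9 kN/m
Resisting = 45.4 + 357.3·tan24.2° = 45.4 + 160.6 = 206.0 kN/m
FS = 206.0 / 216.9 = 0.950

FS = 0.95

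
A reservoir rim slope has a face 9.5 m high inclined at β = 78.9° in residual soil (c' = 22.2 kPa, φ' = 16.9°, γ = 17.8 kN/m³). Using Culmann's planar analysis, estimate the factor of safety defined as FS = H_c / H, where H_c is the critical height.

FS = 0.93

H_c = (4c'/γ) · sinβ cosφ' / [1 − cos(β − φ')]
    = (4·22.2/17.8) · sin78.9°·cos16.9° / [1 − cos62.0°]
    = 4.989 · 0.9389 / 0.5305 = 8.83 m
FS = H_c / H = 8.83 / 9.5 = 0.929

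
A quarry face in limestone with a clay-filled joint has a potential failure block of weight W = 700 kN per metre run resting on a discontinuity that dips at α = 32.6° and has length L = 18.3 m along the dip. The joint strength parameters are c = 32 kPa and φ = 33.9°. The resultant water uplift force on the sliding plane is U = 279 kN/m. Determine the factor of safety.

FS = 2.11

Resolving the block weight along and normal to the plane and applying the Mohr–Coulomb strength on the joint:
N' = W cosα − U = 700·cos32.6° − 279 = 310.7 kN/m
Driving force T = W sinα = 700·sin32.6° = 377.1 kN/m
Resisting force R = c·L + N'·tanφ = 32·18.3 + 310.7·tan33.9° = 585.6 + 208.8 = 794.4 kN/m
FS = R / T = 794.4 / 377.1 = 2.106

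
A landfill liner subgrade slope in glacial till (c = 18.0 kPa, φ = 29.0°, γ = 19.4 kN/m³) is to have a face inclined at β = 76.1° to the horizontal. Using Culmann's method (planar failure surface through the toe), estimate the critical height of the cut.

Culmann's analysis gives the critical failure plane at α_cr = (β + φ)/2 = (76.1 + 29.0)/2 = 52.5°, and the critical height
H_c = (4c/γ) · sinβ cosφ / [1 − cos(β − φ)]
    = (4·18.0/19.4) · sin76.1°·cos29.0° / [1 − cos(47.1°)]
    = 3.711 · 0.9707·0.8746 / [1 − 0.6807]
    = 3.711 · 0.8490 / 0.3193
    = 9.87 m

H_c = 9.87 m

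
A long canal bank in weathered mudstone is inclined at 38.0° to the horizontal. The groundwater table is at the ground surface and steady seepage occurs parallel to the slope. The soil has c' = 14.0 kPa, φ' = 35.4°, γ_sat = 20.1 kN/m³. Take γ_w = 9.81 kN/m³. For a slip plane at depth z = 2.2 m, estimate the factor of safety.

With seepage parallel to the slope and the water table at the surface, the effective normal stress on the slip plane uses the buoyant unit weight γ' = γ_sat − γ_w while the driving shear stress uses γ_sat:
FS = [c' + γ' z cos²β tanφ'] / [γ_sat z sinβ cosβ]
γ' = 20.1 − 9.81 = 10.29 kN/m³
Numerator = 14.0 + 10.29·2.2·cos²38.0°·tan35.4° = 14.0 + 10.29·2.2·0.6210·0.7107 = 23.990 kPa
Denominator = 20.1·2.2·sin38.0°·cos38.0° = 20.1·2.2·0.6157·0.7880 = 21.453 kPa
FS = 23.990 / 21.453 = 1.118

FS = 1.12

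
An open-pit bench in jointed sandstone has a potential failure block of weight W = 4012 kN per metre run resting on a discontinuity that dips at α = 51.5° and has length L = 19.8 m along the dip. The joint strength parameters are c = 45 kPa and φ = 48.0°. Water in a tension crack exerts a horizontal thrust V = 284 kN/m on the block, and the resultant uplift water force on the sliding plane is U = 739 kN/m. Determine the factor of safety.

FS = 0.78

Resolving the block weight along and normal to the plane and applying the Mohr–Coulomb strength on the joint:
N' = W cosα − U − V sinα = 4012·cos51.5° − 739 − 284·sin51.5° = 1536.3 kN/m
Driving force T = W sinα + V cosα = 4012·sin51.5° + 284·cos51.5° = 3316.6 kN/m
Resisting force R = c·L + N'·tanφ = 45·19.8 + 1536.3·tan48.0° = 891.0 + 1706.2 = 2597.2 kN/m
FS = R / T = 2597.2 / 3316.6 = 0.783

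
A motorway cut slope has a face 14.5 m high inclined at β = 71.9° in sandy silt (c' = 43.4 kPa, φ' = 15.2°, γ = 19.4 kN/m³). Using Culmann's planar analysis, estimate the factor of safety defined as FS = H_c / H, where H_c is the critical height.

H_c = (4c'/γ) · sinβ cosφ' / [1 − cos(β − φ')]
    = (4·43.4/19.4) · sin71.9°·cos15.2° / [1 − cos56.7°]
    = 8.948 · 0.9173 / 0.4510 = 18.20 m
FS = H_c / H = 18.20 / 14.5 = 1.255

FS = 1.26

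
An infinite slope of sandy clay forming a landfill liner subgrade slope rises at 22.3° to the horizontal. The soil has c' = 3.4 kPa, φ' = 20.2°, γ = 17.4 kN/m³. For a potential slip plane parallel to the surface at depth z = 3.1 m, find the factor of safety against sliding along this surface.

FS = 1.08

For an infinite slope with a slip plane parallel to the surface (no pore pressure): FS = [c' + γz cos²β tanφ'] / [γz sinβ cosβ].
γz = 17.4·3.1 = 53.94 kN/m²
Numerator = 3.4 + 53.94·cos²22.3°·tan20.2° = 3.4 + 53.94·0.8560·0.3679 = 20.388 kPa
Denominator = 53.94·sin22.3°·cos22.3° = 53.94·0.3795·0.9252 = 18.937 kPa
FS = 20.388 / 18.937 = 1.077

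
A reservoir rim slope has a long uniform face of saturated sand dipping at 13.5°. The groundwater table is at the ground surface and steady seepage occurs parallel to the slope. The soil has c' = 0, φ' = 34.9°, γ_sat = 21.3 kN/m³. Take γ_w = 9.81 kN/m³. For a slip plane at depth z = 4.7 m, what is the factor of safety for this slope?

With seepage parallel to the slope and the water table at the surface, the effective normal stress on the slip plane uses the buoyant unit weight γ' = γ_sat − γ_w while the driving shear stress uses γ_sat:
FS = [c' + γ' z cos²β tanφ'] / [γ_sat z sinβ cosβ]
(For c' = 0 this reduces to FS = (γ'/γ_sat)·tanφ'/tanβ.)
γ' = 21.3 − 9.81 = 11.49 kN/m³
Numerator = 0.0 + 11.49·4.7·cos²13.5°·tan34.9° = 0.0 + 11.49·4.7·0.9455·0.6976 = 35.620 kPa
Denominator = 21.3·4.7·sin13.5°·cos13.5° = 21.3·4.7·0.2334·0.9724 = 22.724 kPa
FS = 35.620 / 22.724 = 1.567

FS = 1.57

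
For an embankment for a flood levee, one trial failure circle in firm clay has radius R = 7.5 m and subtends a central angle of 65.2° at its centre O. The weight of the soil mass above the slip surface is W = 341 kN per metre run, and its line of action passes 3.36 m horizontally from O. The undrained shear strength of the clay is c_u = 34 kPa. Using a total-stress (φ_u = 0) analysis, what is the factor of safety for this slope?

FS = 1.90

Taking moments about the centre O, the resisting moment is provided by the undrained shear strength acting along the arc:
Arc length L_a = R·θ = 7.5·(65.2°·π/180) = 7.5·1.1380 = 8.53 m
M_R = c_u·L_a·R = 34·8.53·7.5 = 2176.3 kN·m/m
M_D = W·d = 341·3.36 = 1145.8 kN·m/m
FS = M_R / M_D = 2176.3 / 1145.8 = 1.899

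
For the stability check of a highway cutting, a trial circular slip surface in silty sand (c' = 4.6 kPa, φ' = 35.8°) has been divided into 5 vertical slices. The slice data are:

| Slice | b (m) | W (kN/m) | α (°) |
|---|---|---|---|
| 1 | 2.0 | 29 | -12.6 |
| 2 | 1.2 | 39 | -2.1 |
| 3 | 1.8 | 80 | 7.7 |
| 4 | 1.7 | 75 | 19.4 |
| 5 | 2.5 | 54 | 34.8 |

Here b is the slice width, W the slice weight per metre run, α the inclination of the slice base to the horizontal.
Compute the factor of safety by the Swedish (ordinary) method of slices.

FS = 3.99

Ordinary method of slices: FS = Σ[c'·Δl_i + (W_i cosα_i)·tanφ'] / Σ W_i sinα_i, with Δl_i = b_i / cosα_i.
Slice 1: Δl = 2.0/cos(-12.6°) = 2.049 m; N'_1 = 29·cos(-12.6°) = 28.3; c'Δl = 9.43; W sinα = -6.3
Slice 2: Δl = 1.2/cos(-2.1°) = 1.201 m; N'_2 = 39·cos(-2.1°) = 39.0; c'Δl = 5.52; W sinα = -1.4
Slice 3: Δl = 1.8/cos7.7° = 1.816 m; N'_3 = 80·cos7.7° = 79.3; c'Δl = 8.36; W sinα = 10.7
Slice 4: Δl = 1.7/cos19.4° = 1.802 m; N'_4 = 75·cos19.4° = 70.7; c'Δl = 8.29; W sinα = 24.9
Slice 5: Δl = 2.5/cos34.8° = 3.045 m; N'_5 = 54·cos34.8° = 44.3; c'Δl = 14.00; W sinα = 30.8
Σc'Δl = 45.6 kN/m; ΣN' = 261.6 kN/m; ΣW sinα = 58.7 kN/m
Resisting = 45.6 + 261.6·tan35.8° = 45.6 + 188.7 = 234.3 kN/m
FS = 234.3 / 58.7 = 3.992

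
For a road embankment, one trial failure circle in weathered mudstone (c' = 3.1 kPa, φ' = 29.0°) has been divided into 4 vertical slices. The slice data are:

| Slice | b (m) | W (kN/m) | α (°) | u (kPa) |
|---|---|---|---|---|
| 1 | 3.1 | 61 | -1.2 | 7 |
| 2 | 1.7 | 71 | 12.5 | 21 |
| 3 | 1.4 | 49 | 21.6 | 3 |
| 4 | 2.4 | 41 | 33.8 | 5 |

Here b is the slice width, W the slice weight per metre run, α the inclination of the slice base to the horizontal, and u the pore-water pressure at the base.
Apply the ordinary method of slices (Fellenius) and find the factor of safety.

Ordinary method of slices: FS = Σ[c'·Δl_i + (W_i cosα_i − u_i·Δl_i)·tanφ'] / Σ W_i sinα_i, with Δl_i = b_i / cosα_i.
Slice 1: Δl = 3.1/cos(-1.2°) = 3.101 m; N'_1 = 61·cos(-1.2°) − 7·3.101 = 39.3; c'Δl = 9.61; W sinα = -1.3
Slice 2: Δl = 1.7/cos12.5° = 1.741 m; N'_2 = 71·cos12.5° − 21·1.741 = 32.8; c'Δl = 5.40; W sinα = 15.4
Slice 3: Δl = 1.4/cos21.6° = 1.506 m; N'_3 = 49·cos21.6° − 3·1.506 = 41.0; c'Δl = 4.67; W sinα = 18.0
Slice 4: Δl = 2.4/cos33.8° = 2.888 m; N'_4 = 41·cos33.8° − 5·2.888 = 19.6; c'Δl = 8.95; W sinα = 22.8
Σc'Δl = 28.6 kN/m; ΣN' = 132.7 kN/m; ΣW sinα = 54.9 kN/m
Resisting = 28.6 + 132.7·tan29.0° = 28.6 + 73.6 = 102.2 kN/m
FS = 102.2 / 54.9 = 1.860

FS = 1.86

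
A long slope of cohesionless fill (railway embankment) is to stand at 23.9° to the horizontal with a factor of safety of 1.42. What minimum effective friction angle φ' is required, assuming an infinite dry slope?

φ' = 32.2°

FS = tanφ'/tanβ ⇒ tanφ' = FS · tanβ = 1.42 · tan23.9° = 0.6293
φ' = arctan(0.6293) = 32.18°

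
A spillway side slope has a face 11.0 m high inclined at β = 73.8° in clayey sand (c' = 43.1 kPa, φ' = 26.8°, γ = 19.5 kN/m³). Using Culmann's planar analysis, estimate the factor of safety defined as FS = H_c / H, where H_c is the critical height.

FS = 2.17

H_c = (4c'/γ) · sinβ cosφ' / [1 − cos(β − φ')]
    = (4·43.1/19.5) · sin73.8°·cos26.8° / [1 − cos47.0°]
    = 8.841 · 0.8571 / 0.3180 = 23.83 m
FS = H_c / H = 23.83 / 11.0 = 2.166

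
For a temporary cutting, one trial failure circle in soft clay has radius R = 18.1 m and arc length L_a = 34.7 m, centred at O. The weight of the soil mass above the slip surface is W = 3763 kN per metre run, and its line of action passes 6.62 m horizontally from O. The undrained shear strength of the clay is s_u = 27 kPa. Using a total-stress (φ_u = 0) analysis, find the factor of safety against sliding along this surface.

FS = 0.68

Taking moments about the centre O, the resisting moment is provided by the undrained shear strength acting along the arc:
M_R = s_u·L_a·R = 27·34.70·18.1 = 16957.9 kN·m/m
M_D = W·d = 3763·6.62 = 24911.1 kN·m/m
FS = M_R / M_D = 16957.9 / 24911.1 = 0.681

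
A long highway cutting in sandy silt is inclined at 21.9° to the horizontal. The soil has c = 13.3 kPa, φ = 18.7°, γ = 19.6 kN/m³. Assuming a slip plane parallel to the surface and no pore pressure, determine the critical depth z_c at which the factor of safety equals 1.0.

z_c = 12.41 m

Setting FS = 1.00 in FS = [c + γz cos²β tanφ] / [γz sinβ cosβ] and solving for z:
z = c / [γ cosβ (FS·sinβ − cosβ·tanφ)]
  = 13.3 / [19.6·cos21.9°·(1.00·sin21.9° − cos21.9°·tan18.7°)]
  = 13.3 / [19.6·0.9278·(1.00·0.3730 − 0.9278·0.3385)]
  = 13.3 / 1.0717 = 12.410 m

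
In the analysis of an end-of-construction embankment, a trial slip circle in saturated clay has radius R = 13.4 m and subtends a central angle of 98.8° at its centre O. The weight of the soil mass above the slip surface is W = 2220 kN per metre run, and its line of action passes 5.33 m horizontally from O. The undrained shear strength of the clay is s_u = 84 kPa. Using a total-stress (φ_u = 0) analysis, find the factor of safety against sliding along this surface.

Taking moments about the centre O, the resisting moment is provided by the undrained shear strength acting along the arc:
Arc length L_a = R·θ = 13.4·(98.8°·π/180) = 13.4·1.7244 = 23.11 m
M_R = s_u·L_a·R = 84·23.11·13.4 = 26009.0 kN·m/m
M_D = W·d = 2220·5.33 = 11832.6 kN·m/m
FS = M_R / M_D = 26009.0 / 11832.6 = 2.198

FS = 2.20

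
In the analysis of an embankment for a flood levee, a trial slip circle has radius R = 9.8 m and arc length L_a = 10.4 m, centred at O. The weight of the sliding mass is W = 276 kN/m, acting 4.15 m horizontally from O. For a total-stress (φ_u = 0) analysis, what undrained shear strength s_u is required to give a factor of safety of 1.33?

s_u = 14.9 kPa

FS = s_u·L_a·R / (W·d), so s_u = FS·W·d / (L_a·R).
s_u = 1.33·276·4.15 / (10.40·9.8) = 1523.4 / 101.92 = 14.95 kPa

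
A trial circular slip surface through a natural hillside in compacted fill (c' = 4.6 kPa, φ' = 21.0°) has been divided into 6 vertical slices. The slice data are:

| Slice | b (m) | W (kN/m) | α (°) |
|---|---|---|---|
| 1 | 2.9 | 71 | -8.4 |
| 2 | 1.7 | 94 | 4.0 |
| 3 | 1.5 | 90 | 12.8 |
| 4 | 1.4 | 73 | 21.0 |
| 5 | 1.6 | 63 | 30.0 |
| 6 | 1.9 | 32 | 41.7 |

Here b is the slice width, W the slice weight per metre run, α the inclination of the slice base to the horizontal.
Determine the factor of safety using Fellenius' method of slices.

FS = 2.19

Ordinary method of slices: FS = Σ[c'·Δl_i + (W_i cosα_i)·tanφ'] / Σ W_i sinα_i, with Δl_i = b_i / cosα_i.
Slice 1: Δl = 2.9/cos(-8.4°) = 2.931 m; N'_1 = 71·cos(-8.4°) = 70.2; c'Δl = 13.48; W sinα = -10.4
Slice 2: Δl = 1.7/cos4.0° = 1.704 m; N'_2 = 94·cos4.0° = 93.8; c'Δl = 7.84; W sinα = 6.6
Slice 3: Δl = 1.5/cos12.8° = 1.538 m; N'_3 = 90·cos12.8° = 87.8; c'Δl = 7.08; W sinα = 19.9
Slice 4: Δl = 1.4/cos21.0° = 1.500 m; N'_4 = 73·cos21.0° = 68.2; c'Δl = 6.90; W sinα = 26.2
Slice 5: Δl = 1.6/cos30.0° = 1.848 m; N'_5 = 63·cos30.0° = 54.6; c'Δl = 8.50; W sinα = 31.5
Slice 6: Δl = 1.9/cos41.7° = 2.545 m; N'_6 = 32·cos41.7° = 23.9; c'Δl = 11.71; W sinα = 21.3
Σc'Δl = 55.5 kN/m; ΣN' = 398.4 kN/m; ΣW sinα = 95.1 kN/m
Resisting = 55.5 + 398.4·tan21.0° = 55.5 + 152.9 = 208.4 kN/m
FS = 208.4 / 95.1 = 2.192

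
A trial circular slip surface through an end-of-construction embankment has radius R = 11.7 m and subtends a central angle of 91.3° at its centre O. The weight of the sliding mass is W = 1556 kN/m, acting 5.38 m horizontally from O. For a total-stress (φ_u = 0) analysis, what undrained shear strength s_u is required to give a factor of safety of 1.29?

s_u = 49.5 kPa

FS = s_u·L_a·R / (W·d), so s_u = FS·W·d / (L_a·R).
Arc length L_a = R·θ = 11.7·(91.3°·π/180) = 11.7·1.5935 = 18.64 m
s_u = 1.29·1556·5.38 / (18.64·11.7) = 10799.0 / 218.13 = 49.51 kPa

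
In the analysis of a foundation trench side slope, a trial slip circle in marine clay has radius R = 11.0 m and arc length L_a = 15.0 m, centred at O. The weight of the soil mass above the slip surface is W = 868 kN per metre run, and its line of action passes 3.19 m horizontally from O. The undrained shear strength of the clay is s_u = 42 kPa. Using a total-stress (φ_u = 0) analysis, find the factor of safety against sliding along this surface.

FS = 2.50

Taking moments about the centre O, the resisting moment is provided by the undrained shear strength acting along the arc:
M_R = s_u·L_a·R = 42·15.00·11.0 = 6930.0 kN·m/m
M_D = W·d = 868·3.19 = 2768.9 kN·m/m
FS = M_R / M_D = 6930.0 / 2768.9 = 2.503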